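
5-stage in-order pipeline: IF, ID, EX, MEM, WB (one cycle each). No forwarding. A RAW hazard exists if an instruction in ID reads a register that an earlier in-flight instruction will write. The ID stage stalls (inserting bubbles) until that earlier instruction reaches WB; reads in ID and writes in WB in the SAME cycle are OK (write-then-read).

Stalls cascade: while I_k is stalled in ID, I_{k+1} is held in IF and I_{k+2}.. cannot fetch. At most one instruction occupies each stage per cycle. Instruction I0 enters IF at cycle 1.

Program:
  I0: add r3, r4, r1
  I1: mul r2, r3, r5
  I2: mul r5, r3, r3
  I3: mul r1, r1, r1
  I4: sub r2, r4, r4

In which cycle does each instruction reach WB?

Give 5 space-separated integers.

I0 add r3 <- r4,r1: IF@1 ID@2 stall=0 (-) EX@3 MEM@4 WB@5
I1 mul r2 <- r3,r5: IF@2 ID@3 stall=2 (RAW on I0.r3 (WB@5)) EX@6 MEM@7 WB@8
I2 mul r5 <- r3,r3: IF@3 ID@6 stall=0 (-) EX@7 MEM@8 WB@9
I3 mul r1 <- r1,r1: IF@6 ID@7 stall=0 (-) EX@8 MEM@9 WB@10
I4 sub r2 <- r4,r4: IF@7 ID@8 stall=0 (-) EX@9 MEM@10 WB@11

Answer: 5 8 9 10 11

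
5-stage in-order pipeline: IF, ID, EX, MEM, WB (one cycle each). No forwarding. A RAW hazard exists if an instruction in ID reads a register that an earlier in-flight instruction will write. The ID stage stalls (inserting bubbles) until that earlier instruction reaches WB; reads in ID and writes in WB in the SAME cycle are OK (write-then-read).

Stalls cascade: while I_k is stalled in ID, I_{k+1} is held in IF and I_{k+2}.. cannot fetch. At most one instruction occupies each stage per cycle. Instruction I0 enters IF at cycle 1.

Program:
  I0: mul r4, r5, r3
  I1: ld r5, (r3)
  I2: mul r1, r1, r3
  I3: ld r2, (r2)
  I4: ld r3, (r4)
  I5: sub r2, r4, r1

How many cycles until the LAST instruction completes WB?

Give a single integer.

I0 mul r4 <- r5,r3: IF@1 ID@2 stall=0 (-) EX@3 MEM@4 WB@5
I1 ld r5 <- r3: IF@2 ID@3 stall=0 (-) EX@4 MEM@5 WB@6
I2 mul r1 <- r1,r3: IF@3 ID@4 stall=0 (-) EX@5 MEM@6 WB@7
I3 ld r2 <- r2: IF@4 ID@5 stall=0 (-) EX@6 MEM@7 WB@8
I4 ld r3 <- r4: IF@5 ID@6 stall=0 (-) EX@7 MEM@8 WB@9
I5 sub r2 <- r4,r1: IF@6 ID@7 stall=0 (-) EX@8 MEM@9 WB@10

Answer: 10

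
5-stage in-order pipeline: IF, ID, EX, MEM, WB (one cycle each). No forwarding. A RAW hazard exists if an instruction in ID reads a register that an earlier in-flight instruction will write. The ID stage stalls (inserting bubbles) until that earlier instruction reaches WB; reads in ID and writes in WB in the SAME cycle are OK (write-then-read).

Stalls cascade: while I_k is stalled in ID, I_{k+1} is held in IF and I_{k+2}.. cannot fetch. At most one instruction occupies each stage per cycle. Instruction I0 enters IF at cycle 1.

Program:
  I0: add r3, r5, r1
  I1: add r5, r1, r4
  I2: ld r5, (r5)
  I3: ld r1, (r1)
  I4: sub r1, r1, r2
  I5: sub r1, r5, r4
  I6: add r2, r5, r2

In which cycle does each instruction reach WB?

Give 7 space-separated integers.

I0 add r3 <- r5,r1: IF@1 ID@2 stall=0 (-) EX@3 MEM@4 WB@5
I1 add r5 <- r1,r4: IF@2 ID@3 stall=0 (-) EX@4 MEM@5 WB@6
I2 ld r5 <- r5: IF@3 ID@4 stall=2 (RAW on I1.r5 (WB@6)) EX@7 MEM@8 WB@9
I3 ld r1 <- r1: IF@4 ID@7 stall=0 (-) EX@8 MEM@9 WB@10
I4 sub r1 <- r1,r2: IF@7 ID@8 stall=2 (RAW on I3.r1 (WB@10)) EX@11 MEM@12 WB@13
I5 sub r1 <- r5,r4: IF@8 ID@11 stall=0 (-) EX@12 MEM@13 WB@14
I6 add r2 <- r5,r2: IF@11 ID@12 stall=0 (-) EX@13 MEM@14 WB@15

Answer: 5 6 9 10 13 14 15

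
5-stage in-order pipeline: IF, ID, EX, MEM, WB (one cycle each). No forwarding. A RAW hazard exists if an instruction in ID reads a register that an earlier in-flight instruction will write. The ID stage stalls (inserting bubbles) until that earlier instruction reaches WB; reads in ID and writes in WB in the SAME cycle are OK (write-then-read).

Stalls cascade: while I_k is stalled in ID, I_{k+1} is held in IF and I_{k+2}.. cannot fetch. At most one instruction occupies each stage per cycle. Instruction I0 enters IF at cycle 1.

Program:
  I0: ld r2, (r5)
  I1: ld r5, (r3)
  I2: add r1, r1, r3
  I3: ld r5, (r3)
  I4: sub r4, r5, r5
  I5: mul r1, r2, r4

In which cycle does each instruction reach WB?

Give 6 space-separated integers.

I0 ld r2 <- r5: IF@1 ID@2 stall=0 (-) EX@3 MEM@4 WB@5
I1 ld r5 <- r3: IF@2 ID@3 stall=0 (-) EX@4 MEM@5 WB@6
I2 add r1 <- r1,r3: IF@3 ID@4 stall=0 (-) EX@5 MEM@6 WB@7
I3 ld r5 <- r3: IF@4 ID@5 stall=0 (-) EX@6 MEM@7 WB@8
I4 sub r4 <- r5,r5: IF@5 ID@6 stall=2 (RAW on I3.r5 (WB@8)) EX@9 MEM@10 WB@11
I5 mul r1 <- r2,r4: IF@6 ID@9 stall=2 (RAW on I4.r4 (WB@11)) EX@12 MEM@13 WB@14

Answer: 5 6 7 8 11 14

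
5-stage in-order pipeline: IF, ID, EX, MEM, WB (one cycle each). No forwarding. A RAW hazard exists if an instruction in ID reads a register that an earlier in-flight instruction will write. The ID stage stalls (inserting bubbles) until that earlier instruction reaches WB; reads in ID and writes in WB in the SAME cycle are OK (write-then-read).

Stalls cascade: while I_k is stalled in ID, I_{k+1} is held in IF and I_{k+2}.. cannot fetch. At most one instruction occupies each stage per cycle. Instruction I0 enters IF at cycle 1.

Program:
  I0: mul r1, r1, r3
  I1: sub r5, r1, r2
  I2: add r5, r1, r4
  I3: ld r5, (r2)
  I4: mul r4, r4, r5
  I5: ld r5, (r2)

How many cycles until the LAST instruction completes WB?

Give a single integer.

I0 mul r1 <- r1,r3: IF@1 ID@2 stall=0 (-) EX@3 MEM@4 WB@5
I1 sub r5 <- r1,r2: IF@2 ID@3 stall=2 (RAW on I0.r1 (WB@5)) EX@6 MEM@7 WB@8
I2 add r5 <- r1,r4: IF@3 ID@6 stall=0 (-) EX@7 MEM@8 WB@9
I3 ld r5 <- r2: IF@6 ID@7 stall=0 (-) EX@8 MEM@9 WB@10
I4 mul r4 <- r4,r5: IF@7 ID@8 stall=2 (RAW on I3.r5 (WB@10)) EX@11 MEM@12 WB@13
I5 ld r5 <- r2: IF@8 ID@11 stall=0 (-) EX@12 MEM@13 WB@14

Answer: 14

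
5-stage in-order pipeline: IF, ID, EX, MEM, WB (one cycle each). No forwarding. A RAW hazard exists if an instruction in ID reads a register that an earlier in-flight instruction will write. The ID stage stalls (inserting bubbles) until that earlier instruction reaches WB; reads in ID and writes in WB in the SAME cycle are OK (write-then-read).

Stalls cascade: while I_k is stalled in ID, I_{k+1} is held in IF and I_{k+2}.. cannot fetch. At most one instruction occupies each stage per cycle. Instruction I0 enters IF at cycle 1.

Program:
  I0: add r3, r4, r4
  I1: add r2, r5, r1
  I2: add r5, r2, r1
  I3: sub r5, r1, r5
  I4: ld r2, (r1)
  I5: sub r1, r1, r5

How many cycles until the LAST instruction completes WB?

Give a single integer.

Answer: 15

Derivation:
I0 add r3 <- r4,r4: IF@1 ID@2 stall=0 (-) EX@3 MEM@4 WB@5
I1 add r2 <- r5,r1: IF@2 ID@3 stall=0 (-) EX@4 MEM@5 WB@6
I2 add r5 <- r2,r1: IF@3 ID@4 stall=2 (RAW on I1.r2 (WB@6)) EX@7 MEM@8 WB@9
I3 sub r5 <- r1,r5: IF@4 ID@7 stall=2 (RAW on I2.r5 (WB@9)) EX@10 MEM@11 WB@12
I4 ld r2 <- r1: IF@7 ID@10 stall=0 (-) EX@11 MEM@12 WB@13
I5 sub r1 <- r1,r5: IF@10 ID@11 stall=1 (RAW on I3.r5 (WB@12)) EX@13 MEM@14 WB@15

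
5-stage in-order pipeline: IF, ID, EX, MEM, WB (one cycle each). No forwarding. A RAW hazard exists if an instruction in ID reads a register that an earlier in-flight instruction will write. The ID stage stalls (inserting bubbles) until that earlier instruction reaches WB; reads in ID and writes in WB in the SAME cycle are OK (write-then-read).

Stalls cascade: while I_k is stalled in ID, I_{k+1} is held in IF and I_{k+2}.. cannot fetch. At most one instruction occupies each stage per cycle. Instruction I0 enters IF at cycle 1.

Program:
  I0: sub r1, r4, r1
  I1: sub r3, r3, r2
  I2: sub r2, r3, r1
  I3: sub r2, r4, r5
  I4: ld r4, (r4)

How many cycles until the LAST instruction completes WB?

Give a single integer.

I0 sub r1 <- r4,r1: IF@1 ID@2 stall=0 (-) EX@3 MEM@4 WB@5
I1 sub r3 <- r3,r2: IF@2 ID@3 stall=0 (-) EX@4 MEM@5 WB@6
I2 sub r2 <- r3,r1: IF@3 ID@4 stall=2 (RAW on I1.r3 (WB@6)) EX@7 MEM@8 WB@9
I3 sub r2 <- r4,r5: IF@4 ID@7 stall=0 (-) EX@8 MEM@9 WB@10
I4 ld r4 <- r4: IF@7 ID@8 stall=0 (-) EX@9 MEM@10 WB@11

Answer: 11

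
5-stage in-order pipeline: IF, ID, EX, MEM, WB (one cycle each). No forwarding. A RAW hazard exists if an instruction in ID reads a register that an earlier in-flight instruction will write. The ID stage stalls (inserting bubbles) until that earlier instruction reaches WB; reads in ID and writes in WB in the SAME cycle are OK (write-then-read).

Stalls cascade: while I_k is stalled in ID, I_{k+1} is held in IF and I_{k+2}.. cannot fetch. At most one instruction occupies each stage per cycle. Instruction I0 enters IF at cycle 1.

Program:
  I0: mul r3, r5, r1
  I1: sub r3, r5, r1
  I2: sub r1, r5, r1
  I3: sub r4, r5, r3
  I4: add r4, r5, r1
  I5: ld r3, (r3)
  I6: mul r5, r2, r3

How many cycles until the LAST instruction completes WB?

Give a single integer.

I0 mul r3 <- r5,r1: IF@1 ID@2 stall=0 (-) EX@3 MEM@4 WB@5
I1 sub r3 <- r5,r1: IF@2 ID@3 stall=0 (-) EX@4 MEM@5 WB@6
I2 sub r1 <- r5,r1: IF@3 ID@4 stall=0 (-) EX@5 MEM@6 WB@7
I3 sub r4 <- r5,r3: IF@4 ID@5 stall=1 (RAW on I1.r3 (WB@6)) EX@7 MEM@8 WB@9
I4 add r4 <- r5,r1: IF@5 ID@7 stall=0 (-) EX@8 MEM@9 WB@10
I5 ld r3 <- r3: IF@7 ID@8 stall=0 (-) EX@9 MEM@10 WB@11
I6 mul r5 <- r2,r3: IF@8 ID@9 stall=2 (RAW on I5.r3 (WB@11)) EX@12 MEM@13 WB@14

Answer: 14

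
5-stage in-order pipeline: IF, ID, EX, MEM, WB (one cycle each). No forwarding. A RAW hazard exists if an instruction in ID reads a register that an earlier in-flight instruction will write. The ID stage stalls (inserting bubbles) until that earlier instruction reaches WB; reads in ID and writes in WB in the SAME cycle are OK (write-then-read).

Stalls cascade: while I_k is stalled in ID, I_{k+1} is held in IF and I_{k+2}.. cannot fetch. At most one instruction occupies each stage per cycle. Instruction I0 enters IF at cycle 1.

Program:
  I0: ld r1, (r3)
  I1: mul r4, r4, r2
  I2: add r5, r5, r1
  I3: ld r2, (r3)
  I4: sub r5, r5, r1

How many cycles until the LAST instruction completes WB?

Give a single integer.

Answer: 11

Derivation:
I0 ld r1 <- r3: IF@1 ID@2 stall=0 (-) EX@3 MEM@4 WB@5
I1 mul r4 <- r4,r2: IF@2 ID@3 stall=0 (-) EX@4 MEM@5 WB@6
I2 add r5 <- r5,r1: IF@3 ID@4 stall=1 (RAW on I0.r1 (WB@5)) EX@6 MEM@7 WB@8
I3 ld r2 <- r3: IF@4 ID@6 stall=0 (-) EX@7 MEM@8 WB@9
I4 sub r5 <- r5,r1: IF@6 ID@7 stall=1 (RAW on I2.r5 (WB@8)) EX@9 MEM@10 WB@11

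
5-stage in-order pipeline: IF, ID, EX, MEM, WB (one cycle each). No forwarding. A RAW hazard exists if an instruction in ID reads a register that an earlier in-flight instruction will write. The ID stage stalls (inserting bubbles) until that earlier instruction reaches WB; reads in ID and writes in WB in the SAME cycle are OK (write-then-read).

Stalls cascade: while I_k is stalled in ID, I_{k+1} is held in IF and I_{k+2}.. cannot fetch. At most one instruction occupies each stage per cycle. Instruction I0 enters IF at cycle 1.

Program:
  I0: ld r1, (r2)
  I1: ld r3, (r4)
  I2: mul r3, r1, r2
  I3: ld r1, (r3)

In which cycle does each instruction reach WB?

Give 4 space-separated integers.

Answer: 5 6 8 11

Derivation:
I0 ld r1 <- r2: IF@1 ID@2 stall=0 (-) EX@3 MEM@4 WB@5
I1 ld r3 <- r4: IF@2 ID@3 stall=0 (-) EX@4 MEM@5 WB@6
I2 mul r3 <- r1,r2: IF@3 ID@4 stall=1 (RAW on I0.r1 (WB@5)) EX@6 MEM@7 WB@8
I3 ld r1 <- r3: IF@4 ID@6 stall=2 (RAW on I2.r3 (WB@8)) EX@9 MEM@10 WB@11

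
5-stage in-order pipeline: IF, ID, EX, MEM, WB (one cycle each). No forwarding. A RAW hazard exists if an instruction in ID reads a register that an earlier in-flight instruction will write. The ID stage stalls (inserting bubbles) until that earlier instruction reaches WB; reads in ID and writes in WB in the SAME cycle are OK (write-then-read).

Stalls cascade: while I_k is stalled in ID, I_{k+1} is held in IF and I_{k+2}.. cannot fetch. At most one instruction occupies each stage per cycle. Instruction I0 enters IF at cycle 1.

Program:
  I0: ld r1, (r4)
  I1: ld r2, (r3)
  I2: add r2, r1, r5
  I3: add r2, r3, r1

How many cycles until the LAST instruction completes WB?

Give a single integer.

I0 ld r1 <- r4: IF@1 ID@2 stall=0 (-) EX@3 MEM@4 WB@5
I1 ld r2 <- r3: IF@2 ID@3 stall=0 (-) EX@4 MEM@5 WB@6
I2 add r2 <- r1,r5: IF@3 ID@4 stall=1 (RAW on I0.r1 (WB@5)) EX@6 MEM@7 WB@8
I3 add r2 <- r3,r1: IF@4 ID@6 stall=0 (-) EX@7 MEM@8 WB@9

Answer: 9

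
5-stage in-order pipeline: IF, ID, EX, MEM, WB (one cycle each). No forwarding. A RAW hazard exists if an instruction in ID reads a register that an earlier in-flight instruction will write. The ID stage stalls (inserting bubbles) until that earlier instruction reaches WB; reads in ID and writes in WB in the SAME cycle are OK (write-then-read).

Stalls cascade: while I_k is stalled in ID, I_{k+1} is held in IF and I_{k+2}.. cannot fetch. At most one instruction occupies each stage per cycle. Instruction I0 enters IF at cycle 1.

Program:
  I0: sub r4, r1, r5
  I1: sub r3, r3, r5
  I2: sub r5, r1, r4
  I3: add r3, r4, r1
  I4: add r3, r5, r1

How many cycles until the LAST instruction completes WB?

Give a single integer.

Answer: 11

Derivation:
I0 sub r4 <- r1,r5: IF@1 ID@2 stall=0 (-) EX@3 MEM@4 WB@5
I1 sub r3 <- r3,r5: IF@2 ID@3 stall=0 (-) EX@4 MEM@5 WB@6
I2 sub r5 <- r1,r4: IF@3 ID@4 stall=1 (RAW on I0.r4 (WB@5)) EX@6 MEM@7 WB@8
I3 add r3 <- r4,r1: IF@4 ID@6 stall=0 (-) EX@7 MEM@8 WB@9
I4 add r3 <- r5,r1: IF@6 ID@7 stall=1 (RAW on I2.r5 (WB@8)) EX@9 MEM@10 WB@11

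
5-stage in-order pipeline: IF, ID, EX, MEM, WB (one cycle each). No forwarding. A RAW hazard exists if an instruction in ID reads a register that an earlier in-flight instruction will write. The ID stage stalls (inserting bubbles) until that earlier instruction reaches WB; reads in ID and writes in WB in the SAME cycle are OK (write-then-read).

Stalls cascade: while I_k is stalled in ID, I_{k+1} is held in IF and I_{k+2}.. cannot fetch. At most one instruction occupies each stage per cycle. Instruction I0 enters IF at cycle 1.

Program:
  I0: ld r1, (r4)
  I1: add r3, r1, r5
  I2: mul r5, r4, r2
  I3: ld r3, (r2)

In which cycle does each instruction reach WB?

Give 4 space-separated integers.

Answer: 5 8 9 10

Derivation:
I0 ld r1 <- r4: IF@1 ID@2 stall=0 (-) EX@3 MEM@4 WB@5
I1 add r3 <- r1,r5: IF@2 ID@3 stall=2 (RAW on I0.r1 (WB@5)) EX@6 MEM@7 WB@8
I2 mul r5 <- r4,r2: IF@3 ID@6 stall=0 (-) EX@7 MEM@8 WB@9
I3 ld r3 <- r2: IF@6 ID@7 stall=0 (-) EX@8 MEM@9 WB@10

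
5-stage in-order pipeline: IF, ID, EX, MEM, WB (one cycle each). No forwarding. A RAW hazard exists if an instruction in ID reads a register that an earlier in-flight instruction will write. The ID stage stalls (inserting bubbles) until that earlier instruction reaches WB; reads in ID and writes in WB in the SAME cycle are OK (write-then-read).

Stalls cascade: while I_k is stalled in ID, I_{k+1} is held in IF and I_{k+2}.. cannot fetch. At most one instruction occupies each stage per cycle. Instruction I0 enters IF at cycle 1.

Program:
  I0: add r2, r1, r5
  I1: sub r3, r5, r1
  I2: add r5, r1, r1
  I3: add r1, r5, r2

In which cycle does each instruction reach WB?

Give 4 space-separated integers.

I0 add r2 <- r1,r5: IF@1 ID@2 stall=0 (-) EX@3 MEM@4 WB@5
I1 sub r3 <- r5,r1: IF@2 ID@3 stall=0 (-) EX@4 MEM@5 WB@6
I2 add r5 <- r1,r1: IF@3 ID@4 stall=0 (-) EX@5 MEM@6 WB@7
I3 add r1 <- r5,r2: IF@4 ID@5 stall=2 (RAW on I2.r5 (WB@7)) EX@8 MEM@9 WB@10

Answer: 5 6 7 10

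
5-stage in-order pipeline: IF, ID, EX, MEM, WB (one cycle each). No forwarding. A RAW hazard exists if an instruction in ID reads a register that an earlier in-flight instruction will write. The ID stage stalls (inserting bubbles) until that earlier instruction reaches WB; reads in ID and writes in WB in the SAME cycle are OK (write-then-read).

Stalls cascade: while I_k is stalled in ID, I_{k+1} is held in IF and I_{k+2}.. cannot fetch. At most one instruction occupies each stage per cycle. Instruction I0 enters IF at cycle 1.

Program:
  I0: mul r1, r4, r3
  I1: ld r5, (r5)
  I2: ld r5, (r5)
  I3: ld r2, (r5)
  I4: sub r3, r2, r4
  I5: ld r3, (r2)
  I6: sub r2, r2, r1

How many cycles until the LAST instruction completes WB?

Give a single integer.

I0 mul r1 <- r4,r3: IF@1 ID@2 stall=0 (-) EX@3 MEM@4 WB@5
I1 ld r5 <- r5: IF@2 ID@3 stall=0 (-) EX@4 MEM@5 WB@6
I2 ld r5 <- r5: IF@3 ID@4 stall=2 (RAW on I1.r5 (WB@6)) EX@7 MEM@8 WB@9
I3 ld r2 <- r5: IF@4 ID@7 stall=2 (RAW on I2.r5 (WB@9)) EX@10 MEM@11 WB@12
I4 sub r3 <- r2,r4: IF@7 ID@10 stall=2 (RAW on I3.r2 (WB@12)) EX@13 MEM@14 WB@15
I5 ld r3 <- r2: IF@10 ID@13 stall=0 (-) EX@14 MEM@15 WB@16
I6 sub r2 <- r2,r1: IF@13 ID@14 stall=0 (-) EX@15 MEM@16 WB@17

Answer: 17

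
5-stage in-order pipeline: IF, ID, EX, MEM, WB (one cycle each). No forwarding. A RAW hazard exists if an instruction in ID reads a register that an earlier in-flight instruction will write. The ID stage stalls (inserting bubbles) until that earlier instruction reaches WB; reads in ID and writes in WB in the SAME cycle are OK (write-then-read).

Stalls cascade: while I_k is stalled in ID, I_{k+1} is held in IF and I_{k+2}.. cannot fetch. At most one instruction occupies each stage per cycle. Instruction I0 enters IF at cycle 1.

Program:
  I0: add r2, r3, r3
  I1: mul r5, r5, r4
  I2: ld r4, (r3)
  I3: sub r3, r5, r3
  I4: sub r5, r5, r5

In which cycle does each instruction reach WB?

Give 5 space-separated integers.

Answer: 5 6 7 9 10

Derivation:
I0 add r2 <- r3,r3: IF@1 ID@2 stall=0 (-) EX@3 MEM@4 WB@5
I1 mul r5 <- r5,r4: IF@2 ID@3 stall=0 (-) EX@4 MEM@5 WB@6
I2 ld r4 <- r3: IF@3 ID@4 stall=0 (-) EX@5 MEM@6 WB@7
I3 sub r3 <- r5,r3: IF@4 ID@5 stall=1 (RAW on I1.r5 (WB@6)) EX@7 MEM@8 WB@9
I4 sub r5 <- r5,r5: IF@5 ID@7 stall=0 (-) EX@8 MEM@9 WB@10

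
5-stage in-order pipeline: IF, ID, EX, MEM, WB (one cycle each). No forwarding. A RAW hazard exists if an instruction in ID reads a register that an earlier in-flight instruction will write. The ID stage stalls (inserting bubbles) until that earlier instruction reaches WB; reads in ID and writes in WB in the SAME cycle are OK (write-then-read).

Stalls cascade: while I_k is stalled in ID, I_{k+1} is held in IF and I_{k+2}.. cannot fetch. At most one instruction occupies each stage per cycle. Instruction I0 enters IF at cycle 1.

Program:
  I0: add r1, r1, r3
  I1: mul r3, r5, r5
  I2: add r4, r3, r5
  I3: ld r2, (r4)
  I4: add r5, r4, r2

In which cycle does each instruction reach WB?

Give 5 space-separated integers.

Answer: 5 6 9 12 15

Derivation:
I0 add r1 <- r1,r3: IF@1 ID@2 stall=0 (-) EX@3 MEM@4 WB@5
I1 mul r3 <- r5,r5: IF@2 ID@3 stall=0 (-) EX@4 MEM@5 WB@6
I2 add r4 <- r3,r5: IF@3 ID@4 stall=2 (RAW on I1.r3 (WB@6)) EX@7 MEM@8 WB@9
I3 ld r2 <- r4: IF@4 ID@7 stall=2 (RAW on I2.r4 (WB@9)) EX@10 MEM@11 WB@12
I4 add r5 <- r4,r2: IF@7 ID@10 stall=2 (RAW on I3.r2 (WB@12)) EX@13 MEM@14 WB@15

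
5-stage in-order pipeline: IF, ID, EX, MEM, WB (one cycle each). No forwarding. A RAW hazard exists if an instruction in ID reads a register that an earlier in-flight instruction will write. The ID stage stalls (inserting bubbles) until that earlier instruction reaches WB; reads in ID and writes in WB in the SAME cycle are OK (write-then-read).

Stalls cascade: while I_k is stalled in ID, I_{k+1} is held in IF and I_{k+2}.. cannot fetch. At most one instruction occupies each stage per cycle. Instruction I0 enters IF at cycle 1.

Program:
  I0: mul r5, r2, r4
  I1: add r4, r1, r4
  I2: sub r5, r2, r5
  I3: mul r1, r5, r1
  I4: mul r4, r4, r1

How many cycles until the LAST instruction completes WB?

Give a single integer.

Answer: 14

Derivation:
I0 mul r5 <- r2,r4: IF@1 ID@2 stall=0 (-) EX@3 MEM@4 WB@5
I1 add r4 <- r1,r4: IF@2 ID@3 stall=0 (-) EX@4 MEM@5 WB@6
I2 sub r5 <- r2,r5: IF@3 ID@4 stall=1 (RAW on I0.r5 (WB@5)) EX@6 MEM@7 WB@8
I3 mul r1 <- r5,r1: IF@4 ID@6 stall=2 (RAW on I2.r5 (WB@8)) EX@9 MEM@10 WB@11
I4 mul r4 <- r4,r1: IF@6 ID@9 stall=2 (RAW on I3.r1 (WB@11)) EX@12 MEM@13 WB@14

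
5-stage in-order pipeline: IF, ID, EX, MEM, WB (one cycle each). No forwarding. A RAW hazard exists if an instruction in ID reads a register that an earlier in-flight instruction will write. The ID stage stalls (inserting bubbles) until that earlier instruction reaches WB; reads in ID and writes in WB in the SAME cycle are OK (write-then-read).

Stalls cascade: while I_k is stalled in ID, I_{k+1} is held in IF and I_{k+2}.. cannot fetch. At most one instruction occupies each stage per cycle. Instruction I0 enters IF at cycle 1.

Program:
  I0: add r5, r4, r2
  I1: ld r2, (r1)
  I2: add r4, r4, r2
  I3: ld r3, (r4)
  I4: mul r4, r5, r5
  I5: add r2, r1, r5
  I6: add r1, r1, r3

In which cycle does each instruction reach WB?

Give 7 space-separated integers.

I0 add r5 <- r4,r2: IF@1 ID@2 stall=0 (-) EX@3 MEM@4 WB@5
I1 ld r2 <- r1: IF@2 ID@3 stall=0 (-) EX@4 MEM@5 WB@6
I2 add r4 <- r4,r2: IF@3 ID@4 stall=2 (RAW on I1.r2 (WB@6)) EX@7 MEM@8 WB@9
I3 ld r3 <- r4: IF@4 ID@7 stall=2 (RAW on I2.r4 (WB@9)) EX@10 MEM@11 WB@12
I4 mul r4 <- r5,r5: IF@7 ID@10 stall=0 (-) EX@11 MEM@12 WB@13
I5 add r2 <- r1,r5: IF@10 ID@11 stall=0 (-) EX@12 MEM@13 WB@14
I6 add r1 <- r1,r3: IF@11 ID@12 stall=0 (-) EX@13 MEM@14 WB@15

Answer: 5 6 9 12 13 14 15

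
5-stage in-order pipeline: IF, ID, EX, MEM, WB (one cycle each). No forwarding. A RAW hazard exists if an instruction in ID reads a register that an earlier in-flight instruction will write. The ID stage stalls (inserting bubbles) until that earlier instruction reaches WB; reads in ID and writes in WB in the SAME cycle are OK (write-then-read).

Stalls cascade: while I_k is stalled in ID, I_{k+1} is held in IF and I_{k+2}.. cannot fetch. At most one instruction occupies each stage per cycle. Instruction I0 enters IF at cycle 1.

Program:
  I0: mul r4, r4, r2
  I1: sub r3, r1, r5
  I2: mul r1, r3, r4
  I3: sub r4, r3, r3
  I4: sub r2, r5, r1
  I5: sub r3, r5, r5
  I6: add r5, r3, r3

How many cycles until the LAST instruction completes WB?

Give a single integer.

Answer: 16

Derivation:
I0 mul r4 <- r4,r2: IF@1 ID@2 stall=0 (-) EX@3 MEM@4 WB@5
I1 sub r3 <- r1,r5: IF@2 ID@3 stall=0 (-) EX@4 MEM@5 WB@6
I2 mul r1 <- r3,r4: IF@3 ID@4 stall=2 (RAW on I1.r3 (WB@6)) EX@7 MEM@8 WB@9
I3 sub r4 <- r3,r3: IF@4 ID@7 stall=0 (-) EX@8 MEM@9 WB@10
I4 sub r2 <- r5,r1: IF@7 ID@8 stall=1 (RAW on I2.r1 (WB@9)) EX@10 MEM@11 WB@12
I5 sub r3 <- r5,r5: IF@8 ID@10 stall=0 (-) EX@11 MEM@12 WB@13
I6 add r5 <- r3,r3: IF@10 ID@11 stall=2 (RAW on I5.r3 (WB@13)) EX@14 MEM@15 WB@16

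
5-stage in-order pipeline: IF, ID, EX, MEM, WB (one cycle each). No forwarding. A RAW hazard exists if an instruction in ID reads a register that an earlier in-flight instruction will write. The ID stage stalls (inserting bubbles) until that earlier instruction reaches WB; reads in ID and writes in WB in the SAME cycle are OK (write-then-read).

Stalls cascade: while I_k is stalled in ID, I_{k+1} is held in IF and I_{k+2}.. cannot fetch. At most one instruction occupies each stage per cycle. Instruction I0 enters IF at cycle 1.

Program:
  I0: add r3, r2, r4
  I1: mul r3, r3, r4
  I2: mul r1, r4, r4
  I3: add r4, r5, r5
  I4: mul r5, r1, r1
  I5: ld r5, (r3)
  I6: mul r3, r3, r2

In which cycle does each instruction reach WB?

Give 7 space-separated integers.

I0 add r3 <- r2,r4: IF@1 ID@2 stall=0 (-) EX@3 MEM@4 WB@5
I1 mul r3 <- r3,r4: IF@2 ID@3 stall=2 (RAW on I0.r3 (WB@5)) EX@6 MEM@7 WB@8
I2 mul r1 <- r4,r4: IF@3 ID@6 stall=0 (-) EX@7 MEM@8 WB@9
I3 add r4 <- r5,r5: IF@6 ID@7 stall=0 (-) EX@8 MEM@9 WB@10
I4 mul r5 <- r1,r1: IF@7 ID@8 stall=1 (RAW on I2.r1 (WB@9)) EX@10 MEM@11 WB@12
I5 ld r5 <- r3: IF@8 ID@10 stall=0 (-) EX@11 MEM@12 WB@13
I6 mul r3 <- r3,r2: IF@10 ID@11 stall=0 (-) EX@12 MEM@13 WB@14

Answer: 5 8 9 10 12 13 14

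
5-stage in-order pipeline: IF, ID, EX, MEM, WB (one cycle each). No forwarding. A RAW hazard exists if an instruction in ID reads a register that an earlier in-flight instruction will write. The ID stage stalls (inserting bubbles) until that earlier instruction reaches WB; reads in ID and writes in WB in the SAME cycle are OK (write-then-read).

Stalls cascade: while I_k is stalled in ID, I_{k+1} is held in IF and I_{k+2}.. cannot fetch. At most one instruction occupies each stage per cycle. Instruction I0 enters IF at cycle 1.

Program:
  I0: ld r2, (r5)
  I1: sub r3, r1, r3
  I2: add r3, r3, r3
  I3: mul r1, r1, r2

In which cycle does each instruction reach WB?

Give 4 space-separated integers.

Answer: 5 6 9 10

Derivation:
I0 ld r2 <- r5: IF@1 ID@2 stall=0 (-) EX@3 MEM@4 WB@5
I1 sub r3 <- r1,r3: IF@2 ID@3 stall=0 (-) EX@4 MEM@5 WB@6
I2 add r3 <- r3,r3: IF@3 ID@4 stall=2 (RAW on I1.r3 (WB@6)) EX@7 MEM@8 WB@9
I3 mul r1 <- r1,r2: IF@4 ID@7 stall=0 (-) EX@8 MEM@9 WB@10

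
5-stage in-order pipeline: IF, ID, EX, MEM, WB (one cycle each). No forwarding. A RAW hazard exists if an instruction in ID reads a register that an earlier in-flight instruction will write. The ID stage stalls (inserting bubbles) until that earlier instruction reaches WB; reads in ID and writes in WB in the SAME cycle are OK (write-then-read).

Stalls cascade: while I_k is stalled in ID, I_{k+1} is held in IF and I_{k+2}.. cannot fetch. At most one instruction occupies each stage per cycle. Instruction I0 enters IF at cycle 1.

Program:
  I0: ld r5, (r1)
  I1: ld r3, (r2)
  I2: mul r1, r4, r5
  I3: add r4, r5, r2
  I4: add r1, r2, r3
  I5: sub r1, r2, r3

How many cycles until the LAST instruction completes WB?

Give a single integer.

I0 ld r5 <- r1: IF@1 ID@2 stall=0 (-) EX@3 MEM@4 WB@5
I1 ld r3 <- r2: IF@2 ID@3 stall=0 (-) EX@4 MEM@5 WB@6
I2 mul r1 <- r4,r5: IF@3 ID@4 stall=1 (RAW on I0.r5 (WB@5)) EX@6 MEM@7 WB@8
I3 add r4 <- r5,r2: IF@4 ID@6 stall=0 (-) EX@7 MEM@8 WB@9
I4 add r1 <- r2,r3: IF@6 ID@7 stall=0 (-) EX@8 MEM@9 WB@10
I5 sub r1 <- r2,r3: IF@7 ID@8 stall=0 (-) EX@9 MEM@10 WB@11

Answer: 11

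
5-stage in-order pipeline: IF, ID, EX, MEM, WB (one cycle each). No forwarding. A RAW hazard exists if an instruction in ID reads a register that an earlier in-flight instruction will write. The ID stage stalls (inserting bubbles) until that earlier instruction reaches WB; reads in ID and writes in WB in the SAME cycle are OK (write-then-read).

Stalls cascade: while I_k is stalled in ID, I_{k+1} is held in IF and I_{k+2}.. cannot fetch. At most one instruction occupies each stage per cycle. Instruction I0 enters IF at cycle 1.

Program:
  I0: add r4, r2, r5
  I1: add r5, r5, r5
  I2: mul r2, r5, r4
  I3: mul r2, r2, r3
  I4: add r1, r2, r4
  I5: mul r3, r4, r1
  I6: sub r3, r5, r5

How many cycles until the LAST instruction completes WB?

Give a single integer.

Answer: 19

Derivation:
I0 add r4 <- r2,r5: IF@1 ID@2 stall=0 (-) EX@3 MEM@4 WB@5
I1 add r5 <- r5,r5: IF@2 ID@3 stall=0 (-) EX@4 MEM@5 WB@6
I2 mul r2 <- r5,r4: IF@3 ID@4 stall=2 (RAW on I1.r5 (WB@6)) EX@7 MEM@8 WB@9
I3 mul r2 <- r2,r3: IF@4 ID@7 stall=2 (RAW on I2.r2 (WB@9)) EX@10 MEM@11 WB@12
I4 add r1 <- r2,r4: IF@7 ID@10 stall=2 (RAW on I3.r2 (WB@12)) EX@13 MEM@14 WB@15
I5 mul r3 <- r4,r1: IF@10 ID@13 stall=2 (RAW on I4.r1 (WB@15)) EX@16 MEM@17 WB@18
I6 sub r3 <- r5,r5: IF@13 ID@16 stall=0 (-) EX@17 MEM@18 WB@19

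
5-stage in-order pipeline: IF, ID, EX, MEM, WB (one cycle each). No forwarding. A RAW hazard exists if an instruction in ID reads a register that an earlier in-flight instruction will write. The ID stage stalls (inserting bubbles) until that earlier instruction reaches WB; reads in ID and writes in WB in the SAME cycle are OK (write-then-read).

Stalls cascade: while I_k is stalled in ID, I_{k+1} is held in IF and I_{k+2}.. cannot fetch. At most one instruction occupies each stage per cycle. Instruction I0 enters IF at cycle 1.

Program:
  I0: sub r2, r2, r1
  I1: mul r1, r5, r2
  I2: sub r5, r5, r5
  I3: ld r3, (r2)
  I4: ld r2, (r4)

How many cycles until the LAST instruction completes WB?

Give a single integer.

I0 sub r2 <- r2,r1: IF@1 ID@2 stall=0 (-) EX@3 MEM@4 WB@5
I1 mul r1 <- r5,r2: IF@2 ID@3 stall=2 (RAW on I0.r2 (WB@5)) EX@6 MEM@7 WB@8
I2 sub r5 <- r5,r5: IF@3 ID@6 stall=0 (-) EX@7 MEM@8 WB@9
I3 ld r3 <- r2: IF@6 ID@7 stall=0 (-) EX@8 MEM@9 WB@10
I4 ld r2 <- r4: IF@7 ID@8 stall=0 (-) EX@9 MEM@10 WB@11

Answer: 11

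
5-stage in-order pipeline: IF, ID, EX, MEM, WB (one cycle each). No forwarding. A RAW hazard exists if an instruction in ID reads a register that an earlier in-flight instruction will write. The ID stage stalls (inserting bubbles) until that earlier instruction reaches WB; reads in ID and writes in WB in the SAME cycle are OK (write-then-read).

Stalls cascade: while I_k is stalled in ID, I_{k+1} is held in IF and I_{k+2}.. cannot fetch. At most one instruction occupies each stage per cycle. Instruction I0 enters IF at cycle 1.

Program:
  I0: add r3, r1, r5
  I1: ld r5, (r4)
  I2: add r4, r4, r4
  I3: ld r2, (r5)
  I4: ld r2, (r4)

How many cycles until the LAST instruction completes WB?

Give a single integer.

I0 add r3 <- r1,r5: IF@1 ID@2 stall=0 (-) EX@3 MEM@4 WB@5
I1 ld r5 <- r4: IF@2 ID@3 stall=0 (-) EX@4 MEM@5 WB@6
I2 add r4 <- r4,r4: IF@3 ID@4 stall=0 (-) EX@5 MEM@6 WB@7
I3 ld r2 <- r5: IF@4 ID@5 stall=1 (RAW on I1.r5 (WB@6)) EX@7 MEM@8 WB@9
I4 ld r2 <- r4: IF@5 ID@7 stall=0 (-) EX@8 MEM@9 WB@10

Answer: 10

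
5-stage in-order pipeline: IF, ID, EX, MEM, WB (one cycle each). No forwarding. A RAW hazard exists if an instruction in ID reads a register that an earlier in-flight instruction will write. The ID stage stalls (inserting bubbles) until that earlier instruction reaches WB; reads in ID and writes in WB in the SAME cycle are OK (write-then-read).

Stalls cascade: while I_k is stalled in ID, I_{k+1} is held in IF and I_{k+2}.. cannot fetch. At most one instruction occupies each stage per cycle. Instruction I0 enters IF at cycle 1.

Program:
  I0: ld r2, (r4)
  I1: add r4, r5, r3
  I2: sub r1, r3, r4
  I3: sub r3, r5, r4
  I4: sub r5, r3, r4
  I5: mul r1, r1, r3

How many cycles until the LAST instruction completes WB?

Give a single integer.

Answer: 14

Derivation:
I0 ld r2 <- r4: IF@1 ID@2 stall=0 (-) EX@3 MEM@4 WB@5
I1 add r4 <- r5,r3: IF@2 ID@3 stall=0 (-) EX@4 MEM@5 WB@6
I2 sub r1 <- r3,r4: IF@3 ID@4 stall=2 (RAW on I1.r4 (WB@6)) EX@7 MEM@8 WB@9
I3 sub r3 <- r5,r4: IF@4 ID@7 stall=0 (-) EX@8 MEM@9 WB@10
I4 sub r5 <- r3,r4: IF@7 ID@8 stall=2 (RAW on I3.r3 (WB@10)) EX@11 MEM@12 WB@13
I5 mul r1 <- r1,r3: IF@8 ID@11 stall=0 (-) EX@12 MEM@13 WB@14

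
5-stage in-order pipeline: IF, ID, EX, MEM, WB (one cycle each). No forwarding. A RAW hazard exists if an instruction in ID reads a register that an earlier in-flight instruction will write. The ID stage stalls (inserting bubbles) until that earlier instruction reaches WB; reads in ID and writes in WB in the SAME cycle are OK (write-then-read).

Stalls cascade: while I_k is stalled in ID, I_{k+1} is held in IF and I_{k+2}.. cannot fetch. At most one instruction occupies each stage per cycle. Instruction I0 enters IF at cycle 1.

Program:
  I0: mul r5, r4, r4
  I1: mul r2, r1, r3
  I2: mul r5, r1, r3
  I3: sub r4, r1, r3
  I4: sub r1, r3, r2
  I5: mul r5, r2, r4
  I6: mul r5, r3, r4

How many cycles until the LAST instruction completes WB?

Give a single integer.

Answer: 12

Derivation:
I0 mul r5 <- r4,r4: IF@1 ID@2 stall=0 (-) EX@3 MEM@4 WB@5
I1 mul r2 <- r1,r3: IF@2 ID@3 stall=0 (-) EX@4 MEM@5 WB@6
I2 mul r5 <- r1,r3: IF@3 ID@4 stall=0 (-) EX@5 MEM@6 WB@7
I3 sub r4 <- r1,r3: IF@4 ID@5 stall=0 (-) EX@6 MEM@7 WB@8
I4 sub r1 <- r3,r2: IF@5 ID@6 stall=0 (-) EX@7 MEM@8 WB@9
I5 mul r5 <- r2,r4: IF@6 ID@7 stall=1 (RAW on I3.r4 (WB@8)) EX@9 MEM@10 WB@11
I6 mul r5 <- r3,r4: IF@7 ID@9 stall=0 (-) EX@10 MEM@11 WB@12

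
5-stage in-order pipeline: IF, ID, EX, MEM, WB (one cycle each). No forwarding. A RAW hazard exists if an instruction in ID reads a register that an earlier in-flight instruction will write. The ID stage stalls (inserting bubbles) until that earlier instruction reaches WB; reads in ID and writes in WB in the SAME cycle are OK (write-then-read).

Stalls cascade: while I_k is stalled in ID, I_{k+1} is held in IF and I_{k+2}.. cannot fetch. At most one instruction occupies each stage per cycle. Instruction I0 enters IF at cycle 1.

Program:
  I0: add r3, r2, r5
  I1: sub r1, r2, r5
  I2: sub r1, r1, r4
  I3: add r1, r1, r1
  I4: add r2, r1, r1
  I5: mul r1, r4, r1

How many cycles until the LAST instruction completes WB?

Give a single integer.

Answer: 16

Derivation:
I0 add r3 <- r2,r5: IF@1 ID@2 stall=0 (-) EX@3 MEM@4 WB@5
I1 sub r1 <- r2,r5: IF@2 ID@3 stall=0 (-) EX@4 MEM@5 WB@6
I2 sub r1 <- r1,r4: IF@3 ID@4 stall=2 (RAW on I1.r1 (WB@6)) EX@7 MEM@8 WB@9
I3 add r1 <- r1,r1: IF@4 ID@7 stall=2 (RAW on I2.r1 (WB@9)) EX@10 MEM@11 WB@12
I4 add r2 <- r1,r1: IF@7 ID@10 stall=2 (RAW on I3.r1 (WB@12)) EX@13 MEM@14 WB@15
I5 mul r1 <- r4,r1: IF@10 ID@13 stall=0 (-) EX@14 MEM@15 WB@16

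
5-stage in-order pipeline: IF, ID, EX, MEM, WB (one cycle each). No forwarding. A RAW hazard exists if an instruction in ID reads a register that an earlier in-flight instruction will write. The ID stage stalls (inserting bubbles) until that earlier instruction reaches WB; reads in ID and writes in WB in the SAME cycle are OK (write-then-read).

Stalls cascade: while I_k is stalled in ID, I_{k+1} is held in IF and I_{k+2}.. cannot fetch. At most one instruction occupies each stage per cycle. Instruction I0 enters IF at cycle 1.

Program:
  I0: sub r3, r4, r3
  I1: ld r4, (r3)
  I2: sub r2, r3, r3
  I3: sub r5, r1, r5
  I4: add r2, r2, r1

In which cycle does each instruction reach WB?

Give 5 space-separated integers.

Answer: 5 8 9 10 12

Derivation:
I0 sub r3 <- r4,r3: IF@1 ID@2 stall=0 (-) EX@3 MEM@4 WB@5
I1 ld r4 <- r3: IF@2 ID@3 stall=2 (RAW on I0.r3 (WB@5)) EX@6 MEM@7 WB@8
I2 sub r2 <- r3,r3: IF@3 ID@6 stall=0 (-) EX@7 MEM@8 WB@9
I3 sub r5 <- r1,r5: IF@6 ID@7 stall=0 (-) EX@8 MEM@9 WB@10
I4 add r2 <- r2,r1: IF@7 ID@8 stall=1 (RAW on I2.r2 (WB@9)) EX@10 MEM@11 WB@12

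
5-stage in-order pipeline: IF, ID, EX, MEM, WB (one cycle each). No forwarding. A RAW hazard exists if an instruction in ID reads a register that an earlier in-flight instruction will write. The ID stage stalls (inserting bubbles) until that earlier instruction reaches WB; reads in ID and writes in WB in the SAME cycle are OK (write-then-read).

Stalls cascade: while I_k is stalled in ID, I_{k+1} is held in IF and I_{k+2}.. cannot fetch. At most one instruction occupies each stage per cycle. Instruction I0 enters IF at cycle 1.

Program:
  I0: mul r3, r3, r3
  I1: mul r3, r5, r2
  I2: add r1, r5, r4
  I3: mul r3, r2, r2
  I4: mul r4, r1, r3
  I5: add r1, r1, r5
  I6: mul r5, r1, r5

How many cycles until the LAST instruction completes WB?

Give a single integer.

Answer: 15

Derivation:
I0 mul r3 <- r3,r3: IF@1 ID@2 stall=0 (-) EX@3 MEM@4 WB@5
I1 mul r3 <- r5,r2: IF@2 ID@3 stall=0 (-) EX@4 MEM@5 WB@6
I2 add r1 <- r5,r4: IF@3 ID@4 stall=0 (-) EX@5 MEM@6 WB@7
I3 mul r3 <- r2,r2: IF@4 ID@5 stall=0 (-) EX@6 MEM@7 WB@8
I4 mul r4 <- r1,r3: IF@5 ID@6 stall=2 (RAW on I3.r3 (WB@8)) EX@9 MEM@10 WB@11
I5 add r1 <- r1,r5: IF@6 ID@9 stall=0 (-) EX@10 MEM@11 WB@12
I6 mul r5 <- r1,r5: IF@9 ID@10 stall=2 (RAW on I5.r1 (WB@12)) EX@13 MEM@14 WB@15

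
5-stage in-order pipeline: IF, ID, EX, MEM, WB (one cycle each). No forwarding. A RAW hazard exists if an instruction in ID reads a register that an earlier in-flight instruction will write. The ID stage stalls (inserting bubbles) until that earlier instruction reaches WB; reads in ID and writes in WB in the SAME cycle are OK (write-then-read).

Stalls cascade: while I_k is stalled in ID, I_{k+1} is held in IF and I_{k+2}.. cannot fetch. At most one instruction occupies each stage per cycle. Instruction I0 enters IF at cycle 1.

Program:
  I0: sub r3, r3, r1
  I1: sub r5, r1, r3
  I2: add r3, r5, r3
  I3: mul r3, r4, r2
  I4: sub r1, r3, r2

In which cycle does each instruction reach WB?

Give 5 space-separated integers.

I0 sub r3 <- r3,r1: IF@1 ID@2 stall=0 (-) EX@3 MEM@4 WB@5
I1 sub r5 <- r1,r3: IF@2 ID@3 stall=2 (RAW on I0.r3 (WB@5)) EX@6 MEM@7 WB@8
I2 add r3 <- r5,r3: IF@3 ID@6 stall=2 (RAW on I1.r5 (WB@8)) EX@9 MEM@10 WB@11
I3 mul r3 <- r4,r2: IF@6 ID@9 stall=0 (-) EX@10 MEM@11 WB@12
I4 sub r1 <- r3,r2: IF@9 ID@10 stall=2 (RAW on I3.r3 (WB@12)) EX@13 MEM@14 WB@15

Answer: 5 8 11 12 15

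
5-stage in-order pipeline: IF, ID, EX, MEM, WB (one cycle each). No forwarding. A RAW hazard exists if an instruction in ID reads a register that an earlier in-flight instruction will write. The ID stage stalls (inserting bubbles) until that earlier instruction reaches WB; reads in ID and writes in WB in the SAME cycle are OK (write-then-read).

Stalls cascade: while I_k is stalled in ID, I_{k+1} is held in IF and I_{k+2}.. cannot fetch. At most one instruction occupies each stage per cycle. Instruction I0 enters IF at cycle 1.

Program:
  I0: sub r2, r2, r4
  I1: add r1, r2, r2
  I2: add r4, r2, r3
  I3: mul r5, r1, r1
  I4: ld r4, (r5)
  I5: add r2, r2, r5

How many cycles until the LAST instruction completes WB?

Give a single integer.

Answer: 15

Derivation:
I0 sub r2 <- r2,r4: IF@1 ID@2 stall=0 (-) EX@3 MEM@4 WB@5
I1 add r1 <- r2,r2: IF@2 ID@3 stall=2 (RAW on I0.r2 (WB@5)) EX@6 MEM@7 WB@8
I2 add r4 <- r2,r3: IF@3 ID@6 stall=0 (-) EX@7 MEM@8 WB@9
I3 mul r5 <- r1,r1: IF@6 ID@7 stall=1 (RAW on I1.r1 (WB@8)) EX@9 MEM@10 WB@11
I4 ld r4 <- r5: IF@7 ID@9 stall=2 (RAW on I3.r5 (WB@11)) EX@12 MEM@13 WB@14
I5 add r2 <- r2,r5: IF@9 ID@12 stall=0 (-) EX@13 MEM@14 WB@15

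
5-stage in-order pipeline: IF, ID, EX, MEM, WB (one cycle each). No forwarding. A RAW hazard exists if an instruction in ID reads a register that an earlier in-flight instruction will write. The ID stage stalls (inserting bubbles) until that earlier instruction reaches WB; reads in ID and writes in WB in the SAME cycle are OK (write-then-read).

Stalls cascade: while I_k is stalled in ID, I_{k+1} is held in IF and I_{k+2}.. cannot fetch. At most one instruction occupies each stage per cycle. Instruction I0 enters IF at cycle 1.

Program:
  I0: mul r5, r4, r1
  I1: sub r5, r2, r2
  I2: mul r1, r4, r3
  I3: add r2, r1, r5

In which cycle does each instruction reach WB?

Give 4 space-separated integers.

I0 mul r5 <- r4,r1: IF@1 ID@2 stall=0 (-) EX@3 MEM@4 WB@5
I1 sub r5 <- r2,r2: IF@2 ID@3 stall=0 (-) EX@4 MEM@5 WB@6
I2 mul r1 <- r4,r3: IF@3 ID@4 stall=0 (-) EX@5 MEM@6 WB@7
I3 add r2 <- r1,r5: IF@4 ID@5 stall=2 (RAW on I2.r1 (WB@7)) EX@8 MEM@9 WB@10

Answer: 5 6 7 10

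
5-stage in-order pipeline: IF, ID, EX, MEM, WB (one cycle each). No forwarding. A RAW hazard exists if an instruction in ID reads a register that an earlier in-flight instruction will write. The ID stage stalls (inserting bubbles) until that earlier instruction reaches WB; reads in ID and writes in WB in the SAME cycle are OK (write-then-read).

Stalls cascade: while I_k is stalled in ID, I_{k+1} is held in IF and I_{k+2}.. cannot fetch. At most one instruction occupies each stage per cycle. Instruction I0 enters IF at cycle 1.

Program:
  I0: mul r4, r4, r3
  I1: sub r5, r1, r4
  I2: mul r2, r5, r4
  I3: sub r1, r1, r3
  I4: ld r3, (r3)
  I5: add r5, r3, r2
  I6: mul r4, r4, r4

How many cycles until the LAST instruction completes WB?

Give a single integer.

I0 mul r4 <- r4,r3: IF@1 ID@2 stall=0 (-) EX@3 MEM@4 WB@5
I1 sub r5 <- r1,r4: IF@2 ID@3 stall=2 (RAW on I0.r4 (WB@5)) EX@6 MEM@7 WB@8
I2 mul r2 <- r5,r4: IF@3 ID@6 stall=2 (RAW on I1.r5 (WB@8)) EX@9 MEM@10 WB@11
I3 sub r1 <- r1,r3: IF@6 ID@9 stall=0 (-) EX@10 MEM@11 WB@12
I4 ld r3 <- r3: IF@9 ID@10 stall=0 (-) EX@11 MEM@12 WB@13
I5 add r5 <- r3,r2: IF@10 ID@11 stall=2 (RAW on I4.r3 (WB@13)) EX@14 MEM@15 WB@16
I6 mul r4 <- r4,r4: IF@11 ID@14 stall=0 (-) EX@15 MEM@16 WB@17

Answer: 17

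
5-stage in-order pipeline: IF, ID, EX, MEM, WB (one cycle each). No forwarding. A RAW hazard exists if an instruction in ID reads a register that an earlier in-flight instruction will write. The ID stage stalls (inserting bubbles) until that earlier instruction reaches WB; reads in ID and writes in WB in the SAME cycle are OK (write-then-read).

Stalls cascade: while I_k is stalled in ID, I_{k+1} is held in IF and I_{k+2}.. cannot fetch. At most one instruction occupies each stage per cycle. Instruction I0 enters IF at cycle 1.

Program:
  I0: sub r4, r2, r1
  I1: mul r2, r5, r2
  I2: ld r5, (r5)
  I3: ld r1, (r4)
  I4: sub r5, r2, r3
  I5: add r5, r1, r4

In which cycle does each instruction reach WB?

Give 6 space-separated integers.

Answer: 5 6 7 8 9 11

Derivation:
I0 sub r4 <- r2,r1: IF@1 ID@2 stall=0 (-) EX@3 MEM@4 WB@5
I1 mul r2 <- r5,r2: IF@2 ID@3 stall=0 (-) EX@4 MEM@5 WB@6
I2 ld r5 <- r5: IF@3 ID@4 stall=0 (-) EX@5 MEM@6 WB@7
I3 ld r1 <- r4: IF@4 ID@5 stall=0 (-) EX@6 MEM@7 WB@8
I4 sub r5 <- r2,r3: IF@5 ID@6 stall=0 (-) EX@7 MEM@8 WB@9
I5 add r5 <- r1,r4: IF@6 ID@7 stall=1 (RAW on I3.r1 (WB@8)) EX@9 MEM@10 WB@11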